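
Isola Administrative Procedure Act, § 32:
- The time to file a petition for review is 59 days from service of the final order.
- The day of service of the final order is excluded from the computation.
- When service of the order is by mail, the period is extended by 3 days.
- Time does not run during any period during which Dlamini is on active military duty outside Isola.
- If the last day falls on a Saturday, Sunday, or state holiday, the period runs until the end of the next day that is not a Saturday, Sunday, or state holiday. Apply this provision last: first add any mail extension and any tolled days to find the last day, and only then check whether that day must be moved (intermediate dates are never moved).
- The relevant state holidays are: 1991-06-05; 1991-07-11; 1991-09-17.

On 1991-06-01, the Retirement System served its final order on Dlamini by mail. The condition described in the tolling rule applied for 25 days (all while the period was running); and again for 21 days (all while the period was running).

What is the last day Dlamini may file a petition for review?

September 18, 1991

59 days after 1991-06-01 is July 30, 1991.
Service was by mail, adding 3 days: July 30, 1991 + 3 days = August 2, 1991.
Tolling adds 25 days: August 2, 1991 + 25 days = August 27, 1991.
Tolling adds 21 days: August 27, 1991 + 21 days = September 17, 1991.
September 17, 1991 is a listed holiday. The next qualifying day is September 18, 1991.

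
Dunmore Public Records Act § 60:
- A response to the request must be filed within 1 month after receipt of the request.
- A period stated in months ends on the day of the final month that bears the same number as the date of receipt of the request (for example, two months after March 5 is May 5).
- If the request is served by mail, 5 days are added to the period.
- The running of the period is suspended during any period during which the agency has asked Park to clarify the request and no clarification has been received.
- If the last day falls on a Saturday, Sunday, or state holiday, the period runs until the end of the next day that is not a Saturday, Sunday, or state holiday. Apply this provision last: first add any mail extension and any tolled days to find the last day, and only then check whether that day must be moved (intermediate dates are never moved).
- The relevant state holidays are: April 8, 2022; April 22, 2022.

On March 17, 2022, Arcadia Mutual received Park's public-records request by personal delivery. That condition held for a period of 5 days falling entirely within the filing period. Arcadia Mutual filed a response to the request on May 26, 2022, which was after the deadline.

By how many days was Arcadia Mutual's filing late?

1 month after March 17, 2022 is April 17, 2022.
Service was not by mail, so no mail extension applies.
Tolling adds 5 days: April 17, 2022 + 5 days = April 22, 2022.
April 22, 2022 is a listed holiday; April 23, 2022 is Saturday; April 24, 2022 is Sunday. The next qualifying day is April 25, 2022.
The deadline is April 25, 2022; from April 25, 2022 to May 26, 2022 is 31 days.

31 days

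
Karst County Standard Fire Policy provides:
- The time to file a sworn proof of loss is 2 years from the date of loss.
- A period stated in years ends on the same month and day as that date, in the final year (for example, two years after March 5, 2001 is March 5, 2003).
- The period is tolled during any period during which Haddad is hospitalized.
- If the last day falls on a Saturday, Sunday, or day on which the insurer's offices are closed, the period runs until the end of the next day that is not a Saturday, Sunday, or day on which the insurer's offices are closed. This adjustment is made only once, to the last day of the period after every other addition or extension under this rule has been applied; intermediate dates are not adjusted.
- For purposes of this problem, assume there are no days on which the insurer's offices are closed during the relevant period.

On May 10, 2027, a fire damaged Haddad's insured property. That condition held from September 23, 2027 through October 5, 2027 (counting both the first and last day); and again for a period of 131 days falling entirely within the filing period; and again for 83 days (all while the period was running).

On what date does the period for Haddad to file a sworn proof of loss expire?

December 24, 2029

2 years after May 10, 2027 is May 10, 2029.
From September 23, 2027 through October 5, 2027 inclusive is 13 days; tolling adds 13 days: May 10, 2029 + 13 days = May 23, 2029.
Tolling adds 131 days: May 23, 2029 + 131 days = October 1, 2029.
Tolling adds 83 days: October 1, 2029 + 83 days = December 23, 2029.
December 23, 2029 is Sunday. The next qualifying day is December 24, 2029.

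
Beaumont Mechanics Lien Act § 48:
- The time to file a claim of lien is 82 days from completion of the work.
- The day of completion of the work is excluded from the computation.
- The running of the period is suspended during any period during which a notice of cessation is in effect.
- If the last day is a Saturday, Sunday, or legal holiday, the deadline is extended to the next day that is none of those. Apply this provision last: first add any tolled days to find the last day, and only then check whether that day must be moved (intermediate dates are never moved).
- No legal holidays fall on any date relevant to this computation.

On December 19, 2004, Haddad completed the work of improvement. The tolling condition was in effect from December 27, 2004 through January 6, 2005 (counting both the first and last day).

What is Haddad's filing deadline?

82 days after December 19, 2004 is March 11, 2005.
From December 27, 2004 through January 6, 2005 inclusive is 11 days; tolling adds 11 days: March 11, 2005 + 11 days = March 22, 2005.
March 22, 2005 is a Tuesday and not a legal holiday, so no extension applies.

March 22, 2005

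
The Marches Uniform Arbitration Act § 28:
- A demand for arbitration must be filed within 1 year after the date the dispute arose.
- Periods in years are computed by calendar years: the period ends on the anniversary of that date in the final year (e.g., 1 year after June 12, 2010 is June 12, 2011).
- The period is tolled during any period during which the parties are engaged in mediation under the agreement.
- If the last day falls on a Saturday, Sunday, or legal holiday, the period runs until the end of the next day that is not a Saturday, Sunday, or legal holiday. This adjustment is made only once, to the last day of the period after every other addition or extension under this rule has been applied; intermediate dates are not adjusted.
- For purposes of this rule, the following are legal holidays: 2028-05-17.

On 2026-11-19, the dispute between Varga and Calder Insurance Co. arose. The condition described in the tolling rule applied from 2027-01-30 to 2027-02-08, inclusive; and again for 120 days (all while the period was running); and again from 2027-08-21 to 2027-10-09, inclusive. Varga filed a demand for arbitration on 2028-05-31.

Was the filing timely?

No

1 year after 2026-11-19 is November 19, 2027.
From January 30, 2027 through February 8, 2027 inclusive is 10 days; tolling adds 10 days: November 19, 2027 + 10 days = November 29, 2027.
Tolling adds 120 days: November 29, 2027 + 120 days = March 28, 2028.
From August 21, 2027 through October 9, 2027 inclusive is 50 days; tolling adds 50 days: March 28, 2028 + 50 days = May 17, 2028.
May 17, 2028 is a listed holiday. The next qualifying day is May 18, 2028.
The deadline is May 18, 2028; the filing on May 31, 2028 is after that date.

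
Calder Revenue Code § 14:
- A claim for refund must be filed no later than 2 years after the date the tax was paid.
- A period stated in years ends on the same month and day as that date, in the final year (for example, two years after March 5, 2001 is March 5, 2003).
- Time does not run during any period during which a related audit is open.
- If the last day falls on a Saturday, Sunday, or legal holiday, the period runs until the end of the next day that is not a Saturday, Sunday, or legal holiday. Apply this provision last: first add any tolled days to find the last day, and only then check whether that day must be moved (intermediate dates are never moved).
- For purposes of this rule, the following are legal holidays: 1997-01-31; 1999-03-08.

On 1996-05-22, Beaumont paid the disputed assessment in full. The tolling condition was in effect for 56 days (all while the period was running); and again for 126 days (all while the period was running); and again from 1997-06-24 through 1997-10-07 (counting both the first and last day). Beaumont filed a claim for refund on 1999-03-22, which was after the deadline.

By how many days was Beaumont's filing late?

2 years after 1996-05-22 is May 22, 1998.
Tolling adds 56 days: May 22, 1998 + 56 days = July 17, 1998.
Tolling adds 126 days: July 17, 1998 + 126 days = November 20, 1998.
From June 24, 1997 through October 7, 1997 inclusive is 106 days; tolling adds 106 days: November 20, 1998 + 106 days = March 6, 1999.
March 6, 1999 is Saturday; March 7, 1999 is Sunday; March 8, 1999 is a listed holiday. The next qualifying day is March 9, 1999.
The deadline is March 9, 1999; from March 9, 1999 to March 22, 1999 is 13 days.

13 days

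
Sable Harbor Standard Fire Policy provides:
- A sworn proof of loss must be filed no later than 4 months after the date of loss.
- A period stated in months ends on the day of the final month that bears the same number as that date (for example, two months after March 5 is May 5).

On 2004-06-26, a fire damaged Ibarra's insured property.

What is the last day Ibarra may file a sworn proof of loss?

October 26, 2004

4 months after 2004-06-26 is October 26, 2004.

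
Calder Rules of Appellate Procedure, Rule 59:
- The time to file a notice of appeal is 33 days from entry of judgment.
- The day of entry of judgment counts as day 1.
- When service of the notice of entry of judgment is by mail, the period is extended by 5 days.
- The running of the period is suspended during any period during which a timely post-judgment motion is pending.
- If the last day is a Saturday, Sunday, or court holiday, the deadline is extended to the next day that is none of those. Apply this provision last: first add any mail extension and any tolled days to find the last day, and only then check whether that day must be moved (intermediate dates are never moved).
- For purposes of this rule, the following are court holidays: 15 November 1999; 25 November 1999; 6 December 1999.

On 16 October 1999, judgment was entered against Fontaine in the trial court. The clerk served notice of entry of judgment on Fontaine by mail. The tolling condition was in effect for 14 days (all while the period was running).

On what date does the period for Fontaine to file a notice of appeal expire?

Counting 16 October 1999 as day 1, day 33 is November 17, 1999.
Service was by mail, adding 5 days: November 17, 1999 + 5 days = November 22, 1999.
Tolling adds 14 days: November 22, 1999 + 14 days = December 6, 1999.
December 6, 1999 is a listed holiday. The next qualifying day is December 7, 1999.

December 7, 1999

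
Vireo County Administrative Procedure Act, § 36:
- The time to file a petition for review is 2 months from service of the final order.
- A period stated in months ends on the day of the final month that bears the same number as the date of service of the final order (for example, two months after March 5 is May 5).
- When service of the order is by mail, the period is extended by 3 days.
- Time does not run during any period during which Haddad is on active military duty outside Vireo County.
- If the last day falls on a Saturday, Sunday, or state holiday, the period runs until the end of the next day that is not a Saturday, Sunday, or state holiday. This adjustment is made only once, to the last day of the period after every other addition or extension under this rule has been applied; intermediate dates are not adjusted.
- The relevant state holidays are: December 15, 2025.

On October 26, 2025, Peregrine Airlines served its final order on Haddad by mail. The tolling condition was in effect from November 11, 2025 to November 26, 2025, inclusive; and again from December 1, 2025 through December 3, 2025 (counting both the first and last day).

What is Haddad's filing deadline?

January 19, 2026

2 months after October 26, 2025 is December 26, 2025.
Service was by mail, adding 3 days: December 26, 2025 + 3 days = December 29, 2025.
From November 11, 2025 through November 26, 2025 inclusive is 16 days; tolling adds 16 days: December 29, 2025 + 16 days = January 14, 2026.
From December 1, 2025 through December 3, 2025 inclusive is 3 days; tolling adds 3 days: January 14, 2026 + 3 days = January 17, 2026.
January 17, 2026 is Saturday; January 18, 2026 is Sunday. The next qualifying day is January 19, 2026.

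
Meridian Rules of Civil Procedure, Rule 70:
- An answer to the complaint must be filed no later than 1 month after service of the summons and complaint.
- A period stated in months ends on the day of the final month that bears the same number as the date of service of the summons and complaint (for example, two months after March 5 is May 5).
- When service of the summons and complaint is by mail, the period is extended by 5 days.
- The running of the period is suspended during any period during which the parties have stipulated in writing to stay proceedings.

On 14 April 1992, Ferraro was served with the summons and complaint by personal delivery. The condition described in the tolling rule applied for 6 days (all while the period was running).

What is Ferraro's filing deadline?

1 month after 14 April 1992 is May 14, 1992.
Service was not by mail, so no mail extension applies.
Tolling adds 6 days: May 14, 1992 + 6 days = May 20, 1992.

May 20, 1992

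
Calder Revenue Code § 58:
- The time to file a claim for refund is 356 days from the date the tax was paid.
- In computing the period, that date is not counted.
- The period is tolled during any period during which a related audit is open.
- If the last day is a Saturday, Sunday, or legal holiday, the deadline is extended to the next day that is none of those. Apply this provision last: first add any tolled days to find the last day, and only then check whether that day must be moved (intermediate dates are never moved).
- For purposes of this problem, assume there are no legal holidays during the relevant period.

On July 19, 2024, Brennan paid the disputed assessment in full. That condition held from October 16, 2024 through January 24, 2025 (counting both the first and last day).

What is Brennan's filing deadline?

356 days after July 19, 2024 is July 10, 2025.
From October 16, 2024 through January 24, 2025 inclusive is 101 days; tolling adds 101 days: July 10, 2025 + 101 days = October 19, 2025.
October 19, 2025 is Sunday. The next qualifying day is October 20, 2025.

October 20, 2025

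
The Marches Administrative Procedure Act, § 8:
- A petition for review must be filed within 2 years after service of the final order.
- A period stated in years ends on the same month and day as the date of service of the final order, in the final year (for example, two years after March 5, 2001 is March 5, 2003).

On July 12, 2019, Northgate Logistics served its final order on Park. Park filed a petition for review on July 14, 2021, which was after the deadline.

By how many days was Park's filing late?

2 years after July 12, 2019 is July 12, 2021.
The deadline is July 12, 2021; from July 12, 2021 to July 14, 2021 is 2 days.

2 days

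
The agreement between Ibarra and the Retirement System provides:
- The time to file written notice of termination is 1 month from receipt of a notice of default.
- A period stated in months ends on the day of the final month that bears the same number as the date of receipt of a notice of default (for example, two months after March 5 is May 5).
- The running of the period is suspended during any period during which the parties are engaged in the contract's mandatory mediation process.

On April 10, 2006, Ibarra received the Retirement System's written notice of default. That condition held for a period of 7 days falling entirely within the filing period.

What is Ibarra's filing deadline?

May 17, 2006

1 month after April 10, 2006 is May 10, 2006.
Tolling adds 7 days: May 10, 2006 + 7 days = May 17, 2006.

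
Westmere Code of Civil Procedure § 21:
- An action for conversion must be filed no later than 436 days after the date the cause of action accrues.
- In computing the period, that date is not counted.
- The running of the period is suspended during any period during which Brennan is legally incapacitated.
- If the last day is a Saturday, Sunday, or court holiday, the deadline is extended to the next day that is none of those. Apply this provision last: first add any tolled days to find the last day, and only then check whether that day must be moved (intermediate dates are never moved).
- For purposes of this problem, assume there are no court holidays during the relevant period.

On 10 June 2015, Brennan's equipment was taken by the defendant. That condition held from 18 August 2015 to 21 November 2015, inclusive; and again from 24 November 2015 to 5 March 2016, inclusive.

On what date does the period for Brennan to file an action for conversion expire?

436 days after 10 June 2015 is August 19, 2016.
From August 18, 2015 through November 21, 2015 inclusive is 96 days; tolling adds 96 days: August 19, 2016 + 96 days = November 23, 2016.
From November 24, 2015 through March 5, 2016 inclusive is 103 days; tolling adds 103 days: November 23, 2016 + 103 days = March 6, 2017.
March 6, 2017 is a Monday and not a court holiday, so no extension applies.

March 6, 2017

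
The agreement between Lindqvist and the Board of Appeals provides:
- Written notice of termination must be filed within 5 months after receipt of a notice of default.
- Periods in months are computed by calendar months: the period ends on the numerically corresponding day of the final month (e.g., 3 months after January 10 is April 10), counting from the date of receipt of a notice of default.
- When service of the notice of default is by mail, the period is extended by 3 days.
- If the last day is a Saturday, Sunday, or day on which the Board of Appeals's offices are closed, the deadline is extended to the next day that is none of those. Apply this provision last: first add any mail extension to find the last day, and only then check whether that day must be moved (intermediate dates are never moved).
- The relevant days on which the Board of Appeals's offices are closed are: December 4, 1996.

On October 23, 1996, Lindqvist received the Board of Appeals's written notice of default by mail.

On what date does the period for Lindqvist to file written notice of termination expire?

5 months after October 23, 1996 is March 23, 1997.
Service was by mail, adding 3 days: March 23, 1997 + 3 days = March 26, 1997.
March 26, 1997 is a Wednesday and not a day on which the Board of Appeals's offices are closed, so no extension applies.

March 26, 1997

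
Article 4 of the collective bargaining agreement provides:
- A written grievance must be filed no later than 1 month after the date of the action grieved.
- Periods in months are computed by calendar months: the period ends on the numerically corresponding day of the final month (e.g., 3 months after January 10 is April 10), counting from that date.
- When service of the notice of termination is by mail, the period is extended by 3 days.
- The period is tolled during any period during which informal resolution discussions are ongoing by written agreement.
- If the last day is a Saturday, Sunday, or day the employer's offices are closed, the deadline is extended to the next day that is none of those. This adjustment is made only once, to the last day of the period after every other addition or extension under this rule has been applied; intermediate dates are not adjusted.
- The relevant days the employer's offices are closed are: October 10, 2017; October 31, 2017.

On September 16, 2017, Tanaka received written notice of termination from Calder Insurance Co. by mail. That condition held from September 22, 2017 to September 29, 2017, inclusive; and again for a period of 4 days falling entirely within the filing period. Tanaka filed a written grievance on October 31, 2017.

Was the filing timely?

Yes

1 month after September 16, 2017 is October 16, 2017.
Service was by mail, adding 3 days: October 16, 2017 + 3 days = October 19, 2017.
From September 22, 2017 through September 29, 2017 inclusive is 8 days; tolling adds 8 days: October 19, 2017 + 8 days = October 27, 2017.
Tolling adds 4 days: October 27, 2017 + 4 days = October 31, 2017.
October 31, 2017 is a listed holiday. The next qualifying day is November 1, 2017.
The deadline is November 1, 2017; the filing on October 31, 2017 is on or before that date.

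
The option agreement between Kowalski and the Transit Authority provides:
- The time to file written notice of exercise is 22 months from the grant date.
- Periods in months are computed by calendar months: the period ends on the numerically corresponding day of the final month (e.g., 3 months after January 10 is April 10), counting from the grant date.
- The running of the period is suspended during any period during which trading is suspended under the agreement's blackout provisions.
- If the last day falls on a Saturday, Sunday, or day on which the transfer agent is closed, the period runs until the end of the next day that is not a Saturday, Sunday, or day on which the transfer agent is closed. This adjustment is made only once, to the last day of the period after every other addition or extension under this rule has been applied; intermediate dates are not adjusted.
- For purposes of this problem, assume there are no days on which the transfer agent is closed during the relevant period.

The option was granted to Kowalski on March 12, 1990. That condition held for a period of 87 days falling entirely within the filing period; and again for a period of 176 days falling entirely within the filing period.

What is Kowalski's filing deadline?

22 months after March 12, 1990 is January 12, 1992.
Tolling adds 87 days: January 12, 1992 + 87 days = April 8, 1992.
Tolling adds 176 days: April 8, 1992 + 176 days = October 1, 1992.
October 1, 1992 is a Thursday and not a day on which the transfer agent is closed, so no extension applies.

October 1, 1992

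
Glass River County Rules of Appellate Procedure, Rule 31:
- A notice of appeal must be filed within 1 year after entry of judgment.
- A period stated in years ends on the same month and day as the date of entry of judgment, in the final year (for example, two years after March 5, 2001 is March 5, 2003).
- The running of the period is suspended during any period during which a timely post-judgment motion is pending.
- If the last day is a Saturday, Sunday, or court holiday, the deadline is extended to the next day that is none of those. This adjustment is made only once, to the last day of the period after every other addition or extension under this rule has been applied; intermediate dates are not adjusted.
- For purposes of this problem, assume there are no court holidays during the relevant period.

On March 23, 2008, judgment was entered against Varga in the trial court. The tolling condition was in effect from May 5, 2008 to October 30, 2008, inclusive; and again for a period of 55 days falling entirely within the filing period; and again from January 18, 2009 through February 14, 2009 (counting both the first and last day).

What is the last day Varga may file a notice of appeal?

December 10, 2009

1 year after March 23, 2008 is March 23, 2009.
From May 5, 2008 through October 30, 2008 inclusive is 179 days; tolling adds 179 days: March 23, 2009 + 179 days = September 18, 2009.
Tolling adds 55 days: September 18, 2009 + 55 days = November 12, 2009.
From January 18, 2009 through February 14, 2009 inclusive is 28 days; tolling adds 28 days: November 12, 2009 + 28 days = December 10, 2009.
December 10, 2009 is a Thursday and not a court holiday, so no extension applies.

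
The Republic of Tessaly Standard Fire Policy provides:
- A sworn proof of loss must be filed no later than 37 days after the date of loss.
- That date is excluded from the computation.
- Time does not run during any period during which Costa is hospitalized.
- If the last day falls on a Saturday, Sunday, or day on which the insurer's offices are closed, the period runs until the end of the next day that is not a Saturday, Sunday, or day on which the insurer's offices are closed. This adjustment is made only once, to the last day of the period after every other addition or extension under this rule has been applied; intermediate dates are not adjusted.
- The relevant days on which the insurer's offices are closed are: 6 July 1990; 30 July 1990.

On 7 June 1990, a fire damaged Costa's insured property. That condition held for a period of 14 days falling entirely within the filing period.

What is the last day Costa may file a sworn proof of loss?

37 days after 7 June 1990 is July 14, 1990.
Tolling adds 14 days: July 14, 1990 + 14 days = July 28, 1990.
July 28, 1990 is Saturday; July 29, 1990 is Sunday; July 30, 1990 is a listed holiday. The next qualifying day is July 31, 1990.

July 31, 1990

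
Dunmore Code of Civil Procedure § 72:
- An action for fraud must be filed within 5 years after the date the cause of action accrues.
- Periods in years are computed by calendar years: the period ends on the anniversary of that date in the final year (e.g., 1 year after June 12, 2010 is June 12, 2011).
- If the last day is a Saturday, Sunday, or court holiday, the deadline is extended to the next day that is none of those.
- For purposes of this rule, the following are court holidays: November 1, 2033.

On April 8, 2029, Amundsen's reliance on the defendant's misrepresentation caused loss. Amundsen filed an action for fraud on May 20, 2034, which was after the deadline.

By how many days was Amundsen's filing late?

40 days

5 years after April 8, 2029 is April 8, 2034.
April 8, 2034 is Saturday; April 9, 2034 is Sunday. The next qualifying day is April 10, 2034.
The deadline is April 10, 2034; from April 10, 2034 to May 20, 2034 is 40 days.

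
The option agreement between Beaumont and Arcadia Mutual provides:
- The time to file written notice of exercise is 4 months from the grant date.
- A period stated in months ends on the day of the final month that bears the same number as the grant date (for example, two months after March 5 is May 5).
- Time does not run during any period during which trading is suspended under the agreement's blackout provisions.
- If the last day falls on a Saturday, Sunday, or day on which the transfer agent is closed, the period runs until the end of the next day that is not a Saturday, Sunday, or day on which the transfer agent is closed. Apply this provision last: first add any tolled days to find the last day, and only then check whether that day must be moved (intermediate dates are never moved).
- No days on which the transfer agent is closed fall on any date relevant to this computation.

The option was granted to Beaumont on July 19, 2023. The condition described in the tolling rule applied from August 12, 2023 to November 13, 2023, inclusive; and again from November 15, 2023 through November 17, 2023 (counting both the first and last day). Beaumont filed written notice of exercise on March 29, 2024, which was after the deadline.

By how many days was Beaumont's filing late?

4 months after July 19, 2023 is November 19, 2023.
From August 12, 2023 through November 13, 2023 inclusive is 94 days; tolling adds 94 days: November 19, 2023 + 94 days = February 21, 2024.
From November 15, 2023 through November 17, 2023 inclusive is 3 days; tolling adds 3 days: February 21, 2024 + 3 days = February 24, 2024.
February 24, 2024 is Saturday; February 25, 2024 is Sunday. The next qualifying day is February 26, 2024.
The deadline is February 26, 2024; from February 26, 2024 to March 29, 2024 is 32 days.

32 days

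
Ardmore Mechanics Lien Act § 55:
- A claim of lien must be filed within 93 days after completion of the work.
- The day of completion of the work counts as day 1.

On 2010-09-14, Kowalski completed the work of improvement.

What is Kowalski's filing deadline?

December 15, 2010

Counting 2010-09-14 as day 1, day 93 is December 15, 2010.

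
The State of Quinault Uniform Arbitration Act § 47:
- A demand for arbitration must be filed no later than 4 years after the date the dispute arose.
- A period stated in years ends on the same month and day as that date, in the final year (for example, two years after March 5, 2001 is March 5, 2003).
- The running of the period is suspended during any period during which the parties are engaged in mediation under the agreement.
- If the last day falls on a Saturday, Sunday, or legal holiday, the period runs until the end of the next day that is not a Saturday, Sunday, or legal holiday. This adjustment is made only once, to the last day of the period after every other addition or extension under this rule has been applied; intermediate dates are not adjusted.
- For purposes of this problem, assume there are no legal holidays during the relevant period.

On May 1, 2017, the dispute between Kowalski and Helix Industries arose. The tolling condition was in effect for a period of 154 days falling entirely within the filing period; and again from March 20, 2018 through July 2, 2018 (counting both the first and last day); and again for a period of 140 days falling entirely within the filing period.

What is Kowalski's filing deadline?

4 years after May 1, 2017 is May 1, 2021.
Tolling adds 154 days: May 1, 2021 + 154 days = October 2, 2021.
From March 20, 2018 through July 2, 2018 inclusive is 105 days; tolling adds 105 days: October 2, 2021 + 105 days = January 15, 2022.
Tolling adds 140 days: January 15, 2022 + 140 days = June 4, 2022.
June 4, 2022 is Saturday; June 5, 2022 is Sunday. The next qualifying day is June 6, 2022.

June 6, 2022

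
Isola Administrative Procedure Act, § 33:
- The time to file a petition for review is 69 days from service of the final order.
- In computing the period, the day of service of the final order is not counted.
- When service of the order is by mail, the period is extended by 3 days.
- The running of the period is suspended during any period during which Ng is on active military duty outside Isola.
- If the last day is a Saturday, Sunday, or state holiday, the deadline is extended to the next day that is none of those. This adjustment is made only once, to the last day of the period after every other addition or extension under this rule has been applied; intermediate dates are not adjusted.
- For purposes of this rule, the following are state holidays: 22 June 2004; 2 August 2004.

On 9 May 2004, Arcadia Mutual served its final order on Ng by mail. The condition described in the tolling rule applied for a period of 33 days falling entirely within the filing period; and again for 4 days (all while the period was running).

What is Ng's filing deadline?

August 26, 2004

69 days after 9 May 2004 is July 17, 2004.
Service was by mail, adding 3 days: July 17, 2004 + 3 days = July 20, 2004.
Tolling adds 33 days: July 20, 2004 + 33 days = August 22, 2004.
Tolling adds 4 days: August 22, 2004 + 4 days = August 26, 2004.
August 26, 2004 is a Thursday and not a state holiday, so no extension applies.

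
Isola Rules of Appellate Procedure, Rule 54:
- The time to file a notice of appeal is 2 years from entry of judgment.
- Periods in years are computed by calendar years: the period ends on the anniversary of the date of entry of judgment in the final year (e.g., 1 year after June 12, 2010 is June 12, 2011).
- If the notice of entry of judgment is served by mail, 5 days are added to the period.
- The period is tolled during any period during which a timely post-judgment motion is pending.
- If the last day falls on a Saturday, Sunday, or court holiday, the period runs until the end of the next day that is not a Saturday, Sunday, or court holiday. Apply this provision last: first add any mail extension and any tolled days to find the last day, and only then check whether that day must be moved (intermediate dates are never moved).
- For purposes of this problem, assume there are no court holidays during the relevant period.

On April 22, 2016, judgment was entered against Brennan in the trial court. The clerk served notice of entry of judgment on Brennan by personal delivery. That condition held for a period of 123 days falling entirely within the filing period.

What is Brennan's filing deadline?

2 years after April 22, 2016 is April 22, 2018.
Service was not by mail, so no mail extension applies.
Tolling adds 123 days: April 22, 2018 + 123 days = August 23, 2018.
August 23, 2018 is a Thursday and not a court holiday, so no extension applies.

August 23, 2018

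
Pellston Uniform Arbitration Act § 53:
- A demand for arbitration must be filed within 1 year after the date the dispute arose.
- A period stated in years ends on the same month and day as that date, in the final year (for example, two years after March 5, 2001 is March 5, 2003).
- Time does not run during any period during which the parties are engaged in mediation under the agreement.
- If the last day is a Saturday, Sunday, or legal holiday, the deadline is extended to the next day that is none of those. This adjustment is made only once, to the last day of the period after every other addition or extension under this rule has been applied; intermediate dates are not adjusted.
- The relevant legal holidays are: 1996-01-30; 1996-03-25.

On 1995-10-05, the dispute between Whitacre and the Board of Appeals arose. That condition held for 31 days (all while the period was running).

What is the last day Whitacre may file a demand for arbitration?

November 5, 1996

1 year after 1995-10-05 is October 5, 1996.
Tolling adds 31 days: October 5, 1996 + 31 days = November 5, 1996.
November 5, 1996 is a Tuesday and not a legal holiday, so no extension applies.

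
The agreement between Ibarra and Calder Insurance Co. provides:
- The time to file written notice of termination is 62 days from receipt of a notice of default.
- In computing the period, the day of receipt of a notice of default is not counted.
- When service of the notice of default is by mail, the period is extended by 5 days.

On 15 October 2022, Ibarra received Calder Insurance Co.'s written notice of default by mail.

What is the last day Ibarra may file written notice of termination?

December 21, 2022

62 days after 15 October 2022 is December 16, 2022.
Service was by mail, adding 5 days: December 16, 2022 + 5 days = December 21, 2022.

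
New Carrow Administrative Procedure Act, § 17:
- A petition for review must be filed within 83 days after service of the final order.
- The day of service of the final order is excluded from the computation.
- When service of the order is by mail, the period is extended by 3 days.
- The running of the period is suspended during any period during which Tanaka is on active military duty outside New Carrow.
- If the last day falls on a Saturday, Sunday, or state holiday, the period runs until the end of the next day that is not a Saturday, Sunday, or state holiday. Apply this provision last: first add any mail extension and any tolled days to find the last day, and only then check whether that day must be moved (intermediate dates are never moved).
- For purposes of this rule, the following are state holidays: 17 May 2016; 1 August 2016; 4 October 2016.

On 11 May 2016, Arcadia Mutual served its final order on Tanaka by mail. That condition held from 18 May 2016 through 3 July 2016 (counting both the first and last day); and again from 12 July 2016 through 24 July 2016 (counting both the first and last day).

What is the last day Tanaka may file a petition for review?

83 days after 11 May 2016 is August 2, 2016.
Service was by mail, adding 3 days: August 2, 2016 + 3 days = August 5, 2016.
From May 18, 2016 through July 3, 2016 inclusive is 47 days; tolling adds 47 days: August 5, 2016 + 47 days = September 21, 2016.
From July 12, 2016 through July 24, 2016 inclusive is 13 days; tolling adds 13 days: September 21, 2016 + 13 days = October 4, 2016.
October 4, 2016 is a listed holiday. The next qualifying day is October 5, 2016.

October 5, 2016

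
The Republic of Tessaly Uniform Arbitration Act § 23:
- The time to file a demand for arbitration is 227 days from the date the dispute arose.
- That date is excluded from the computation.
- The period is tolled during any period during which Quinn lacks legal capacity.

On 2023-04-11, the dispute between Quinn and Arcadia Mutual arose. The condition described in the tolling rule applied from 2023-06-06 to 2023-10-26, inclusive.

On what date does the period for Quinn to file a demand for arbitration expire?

April 15, 2024

227 days after 2023-04-11 is November 24, 2023.
From June 6, 2023 through October 26, 2023 inclusive is 143 days; tolling adds 143 days: November 24, 2023 + 143 days = April 15, 2024.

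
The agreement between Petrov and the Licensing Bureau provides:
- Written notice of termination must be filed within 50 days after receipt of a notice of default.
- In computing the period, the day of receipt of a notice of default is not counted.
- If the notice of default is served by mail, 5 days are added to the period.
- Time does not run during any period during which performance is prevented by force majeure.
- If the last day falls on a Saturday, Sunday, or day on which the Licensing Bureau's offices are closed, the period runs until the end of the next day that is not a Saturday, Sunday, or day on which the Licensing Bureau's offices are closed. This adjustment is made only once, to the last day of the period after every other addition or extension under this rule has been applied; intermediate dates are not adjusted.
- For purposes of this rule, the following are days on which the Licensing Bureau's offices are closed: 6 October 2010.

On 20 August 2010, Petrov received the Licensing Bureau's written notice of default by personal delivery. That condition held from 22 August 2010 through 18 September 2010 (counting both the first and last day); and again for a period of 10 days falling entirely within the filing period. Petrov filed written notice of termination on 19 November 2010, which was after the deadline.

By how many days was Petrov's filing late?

3 days

50 days after 20 August 2010 is October 9, 2010.
Service was not by mail, so no mail extension applies.
From August 22, 2010 through September 18, 2010 inclusive is 28 days; tolling adds 28 days: October 9, 2010 + 28 days = November 6, 2010.
Tolling adds 10 days: November 6, 2010 + 10 days = November 16, 2010.
November 16, 2010 is a Tuesday and not a day on which the Licensing Bureau's offices are closed, so no extension applies.
The deadline is November 16, 2010; from November 16, 2010 to November 19, 2010 is 3 days.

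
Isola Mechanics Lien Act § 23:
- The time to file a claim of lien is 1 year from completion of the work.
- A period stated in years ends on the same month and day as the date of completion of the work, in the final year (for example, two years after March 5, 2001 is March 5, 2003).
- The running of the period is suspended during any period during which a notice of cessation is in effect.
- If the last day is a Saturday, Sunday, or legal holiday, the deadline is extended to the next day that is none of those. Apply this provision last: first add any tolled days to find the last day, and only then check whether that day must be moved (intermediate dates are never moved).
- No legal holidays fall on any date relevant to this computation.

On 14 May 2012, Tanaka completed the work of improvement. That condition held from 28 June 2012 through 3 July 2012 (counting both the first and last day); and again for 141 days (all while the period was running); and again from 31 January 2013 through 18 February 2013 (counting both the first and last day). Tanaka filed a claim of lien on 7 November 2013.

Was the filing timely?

1 year after 14 May 2012 is May 14, 2013.
From June 28, 2012 through July 3, 2012 inclusive is 6 days; tolling adds 6 days: May 14, 2013 + 6 days = May 20, 2013.
Tolling adds 141 days: May 20, 2013 + 141 days = October 8, 2013.
From January 31, 2013 through February 18, 2013 inclusive is 19 days; tolling adds 19 days: October 8, 2013 + 19 days = October 27, 2013.
October 27, 2013 is Sunday. The next qualifying day is October 28, 2013.
The deadline is October 28, 2013; the filing on November 7, 2013 is after that date.

No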